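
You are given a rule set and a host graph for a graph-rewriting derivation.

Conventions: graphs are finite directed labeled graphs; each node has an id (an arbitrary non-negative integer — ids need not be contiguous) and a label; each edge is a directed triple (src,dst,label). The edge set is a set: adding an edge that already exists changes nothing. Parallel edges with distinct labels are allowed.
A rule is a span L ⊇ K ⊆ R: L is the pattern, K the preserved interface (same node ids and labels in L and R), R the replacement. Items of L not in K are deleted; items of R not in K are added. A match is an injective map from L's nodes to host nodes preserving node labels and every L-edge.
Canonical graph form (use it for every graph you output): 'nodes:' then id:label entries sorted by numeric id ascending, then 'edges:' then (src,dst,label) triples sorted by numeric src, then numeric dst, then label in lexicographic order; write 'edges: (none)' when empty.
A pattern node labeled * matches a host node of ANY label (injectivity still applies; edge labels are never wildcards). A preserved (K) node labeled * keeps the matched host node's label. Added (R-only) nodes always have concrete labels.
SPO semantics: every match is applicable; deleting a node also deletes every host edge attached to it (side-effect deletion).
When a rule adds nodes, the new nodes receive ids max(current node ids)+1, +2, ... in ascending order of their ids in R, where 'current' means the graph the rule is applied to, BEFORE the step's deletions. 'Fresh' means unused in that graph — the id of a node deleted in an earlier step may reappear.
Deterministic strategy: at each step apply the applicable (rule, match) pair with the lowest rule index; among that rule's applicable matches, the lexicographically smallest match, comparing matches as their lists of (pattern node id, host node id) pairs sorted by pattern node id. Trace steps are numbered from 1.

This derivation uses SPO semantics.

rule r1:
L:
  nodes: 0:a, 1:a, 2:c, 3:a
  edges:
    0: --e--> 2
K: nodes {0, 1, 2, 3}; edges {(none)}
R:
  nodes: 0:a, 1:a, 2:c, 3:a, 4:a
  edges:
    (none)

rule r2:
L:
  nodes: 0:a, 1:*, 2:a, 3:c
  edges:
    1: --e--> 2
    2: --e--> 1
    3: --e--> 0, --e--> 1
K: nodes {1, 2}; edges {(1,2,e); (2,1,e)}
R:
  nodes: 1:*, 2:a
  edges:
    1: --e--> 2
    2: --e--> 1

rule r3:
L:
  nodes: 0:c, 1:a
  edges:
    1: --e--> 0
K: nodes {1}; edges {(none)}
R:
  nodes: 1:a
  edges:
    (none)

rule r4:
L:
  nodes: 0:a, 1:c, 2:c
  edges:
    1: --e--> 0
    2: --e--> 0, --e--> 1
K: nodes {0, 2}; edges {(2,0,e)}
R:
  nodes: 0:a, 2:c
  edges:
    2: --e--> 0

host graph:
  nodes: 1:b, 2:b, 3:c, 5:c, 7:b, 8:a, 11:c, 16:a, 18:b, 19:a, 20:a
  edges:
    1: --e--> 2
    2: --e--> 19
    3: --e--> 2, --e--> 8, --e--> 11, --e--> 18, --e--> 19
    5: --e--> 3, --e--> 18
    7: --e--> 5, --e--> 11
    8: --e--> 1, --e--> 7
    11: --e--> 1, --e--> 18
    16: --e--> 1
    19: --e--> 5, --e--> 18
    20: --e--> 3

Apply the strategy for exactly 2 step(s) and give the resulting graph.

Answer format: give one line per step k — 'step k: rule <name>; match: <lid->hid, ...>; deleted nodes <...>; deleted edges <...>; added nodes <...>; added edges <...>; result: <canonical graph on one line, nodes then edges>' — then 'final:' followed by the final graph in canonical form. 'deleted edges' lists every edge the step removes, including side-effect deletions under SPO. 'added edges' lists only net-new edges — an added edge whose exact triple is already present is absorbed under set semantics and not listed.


step 1: rule r1; match: 0->19, 1->8, 2->5, 3->16; deleted nodes (none); deleted edges (19,5,e); added nodes 21; added edges (none); result: nodes: 1:b, 2:b, 3:c, 5:c, 7:b, 8:a, 11:c, 16:a, 18:b, 19:a, 20:a, 21:a edges: (1,2,e); (2,19,e); (3,2,e); (3,8,e); (3,11,e); (3,18,e); (3,19,e); (5,3,e); (5,18,e); (7,5,e); (7,11,e); (8,1,e); (8,7,e); (11,1,e); (11,18,e); (16,1,e); (19,18,e); (20,3,e)
step 2: rule r1; match: 0->20, 1->8, 2->3, 3->16; deleted nodes (none); deleted edges (20,3,e); added nodes 22; added edges (none); result: nodes: 1:b, 2:b, 3:c, 5:c, 7:b, 8:a, 11:c, 16:a, 18:b, 19:a, 20:a, 21:a, 22:a edges: (1,2,e); (2,19,e); (3,2,e); (3,8,e); (3,11,e); (3,18,e); (3,19,e); (5,3,e); (5,18,e); (7,5,e); (7,11,e); (8,1,e); (8,7,e); (11,1,e); (11,18,e); (16,1,e); (19,18,e)
final:
nodes: 1:b, 2:b, 3:c, 5:c, 7:b, 8:a, 11:c, 16:a, 18:b, 19:a, 20:a, 21:a, 22:a
edges: (1,2,e); (2,19,e); (3,2,e); (3,8,e); (3,11,e); (3,18,e); (3,19,e); (5,3,e); (5,18,e); (7,5,e); (7,11,e); (8,1,e); (8,7,e); (11,1,e); (11,18,e); (16,1,e); (19,18,e)


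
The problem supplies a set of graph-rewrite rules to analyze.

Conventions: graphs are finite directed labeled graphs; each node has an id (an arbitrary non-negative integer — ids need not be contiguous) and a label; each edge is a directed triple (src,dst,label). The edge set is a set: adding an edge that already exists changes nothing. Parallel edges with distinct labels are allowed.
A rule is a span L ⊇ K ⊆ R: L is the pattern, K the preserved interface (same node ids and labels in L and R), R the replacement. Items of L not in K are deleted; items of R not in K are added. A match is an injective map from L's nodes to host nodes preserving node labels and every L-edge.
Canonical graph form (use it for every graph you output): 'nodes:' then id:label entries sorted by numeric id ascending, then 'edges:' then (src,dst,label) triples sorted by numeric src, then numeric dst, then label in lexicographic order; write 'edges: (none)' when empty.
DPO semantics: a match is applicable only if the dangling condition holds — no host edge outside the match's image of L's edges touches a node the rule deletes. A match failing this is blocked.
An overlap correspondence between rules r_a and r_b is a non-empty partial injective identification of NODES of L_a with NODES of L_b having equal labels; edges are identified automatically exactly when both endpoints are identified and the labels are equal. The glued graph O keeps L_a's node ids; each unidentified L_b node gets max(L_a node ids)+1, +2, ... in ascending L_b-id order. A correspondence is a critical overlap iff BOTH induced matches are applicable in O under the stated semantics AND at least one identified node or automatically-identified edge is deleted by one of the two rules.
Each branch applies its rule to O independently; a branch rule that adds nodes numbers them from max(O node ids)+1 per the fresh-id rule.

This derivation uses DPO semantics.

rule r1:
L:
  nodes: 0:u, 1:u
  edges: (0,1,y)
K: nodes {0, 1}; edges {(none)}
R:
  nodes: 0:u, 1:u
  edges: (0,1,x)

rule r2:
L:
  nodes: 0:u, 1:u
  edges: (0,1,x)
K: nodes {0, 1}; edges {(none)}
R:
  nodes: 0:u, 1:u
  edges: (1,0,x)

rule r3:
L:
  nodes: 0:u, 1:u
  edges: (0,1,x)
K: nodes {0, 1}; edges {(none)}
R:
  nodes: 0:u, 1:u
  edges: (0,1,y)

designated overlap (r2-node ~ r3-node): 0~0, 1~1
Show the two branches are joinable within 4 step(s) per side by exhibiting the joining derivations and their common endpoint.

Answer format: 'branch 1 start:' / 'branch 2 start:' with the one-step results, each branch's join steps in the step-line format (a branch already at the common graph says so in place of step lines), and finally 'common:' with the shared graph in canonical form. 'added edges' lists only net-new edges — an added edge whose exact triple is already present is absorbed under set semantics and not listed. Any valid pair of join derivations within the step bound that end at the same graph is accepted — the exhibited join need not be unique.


branch 1 start:
nodes: 0:u, 1:u
edges: (1,0,x)
branch 2 start:
nodes: 0:u, 1:u
edges: (0,1,y)
branch 1 step 1: rule r2; match: 0->1, 1->0; deleted nodes (none); deleted edges (1,0,x); added nodes (none); added edges (0,1,x); result: nodes: 0:u, 1:u edges: (0,1,x)
branch 2 step 1: rule r1; match: 0->0, 1->1; deleted nodes (none); deleted edges (0,1,y); added nodes (none); added edges (0,1,x); result: nodes: 0:u, 1:u edges: (0,1,x)
common:
nodes: 0:u, 1:u
edges: (0,1,x)


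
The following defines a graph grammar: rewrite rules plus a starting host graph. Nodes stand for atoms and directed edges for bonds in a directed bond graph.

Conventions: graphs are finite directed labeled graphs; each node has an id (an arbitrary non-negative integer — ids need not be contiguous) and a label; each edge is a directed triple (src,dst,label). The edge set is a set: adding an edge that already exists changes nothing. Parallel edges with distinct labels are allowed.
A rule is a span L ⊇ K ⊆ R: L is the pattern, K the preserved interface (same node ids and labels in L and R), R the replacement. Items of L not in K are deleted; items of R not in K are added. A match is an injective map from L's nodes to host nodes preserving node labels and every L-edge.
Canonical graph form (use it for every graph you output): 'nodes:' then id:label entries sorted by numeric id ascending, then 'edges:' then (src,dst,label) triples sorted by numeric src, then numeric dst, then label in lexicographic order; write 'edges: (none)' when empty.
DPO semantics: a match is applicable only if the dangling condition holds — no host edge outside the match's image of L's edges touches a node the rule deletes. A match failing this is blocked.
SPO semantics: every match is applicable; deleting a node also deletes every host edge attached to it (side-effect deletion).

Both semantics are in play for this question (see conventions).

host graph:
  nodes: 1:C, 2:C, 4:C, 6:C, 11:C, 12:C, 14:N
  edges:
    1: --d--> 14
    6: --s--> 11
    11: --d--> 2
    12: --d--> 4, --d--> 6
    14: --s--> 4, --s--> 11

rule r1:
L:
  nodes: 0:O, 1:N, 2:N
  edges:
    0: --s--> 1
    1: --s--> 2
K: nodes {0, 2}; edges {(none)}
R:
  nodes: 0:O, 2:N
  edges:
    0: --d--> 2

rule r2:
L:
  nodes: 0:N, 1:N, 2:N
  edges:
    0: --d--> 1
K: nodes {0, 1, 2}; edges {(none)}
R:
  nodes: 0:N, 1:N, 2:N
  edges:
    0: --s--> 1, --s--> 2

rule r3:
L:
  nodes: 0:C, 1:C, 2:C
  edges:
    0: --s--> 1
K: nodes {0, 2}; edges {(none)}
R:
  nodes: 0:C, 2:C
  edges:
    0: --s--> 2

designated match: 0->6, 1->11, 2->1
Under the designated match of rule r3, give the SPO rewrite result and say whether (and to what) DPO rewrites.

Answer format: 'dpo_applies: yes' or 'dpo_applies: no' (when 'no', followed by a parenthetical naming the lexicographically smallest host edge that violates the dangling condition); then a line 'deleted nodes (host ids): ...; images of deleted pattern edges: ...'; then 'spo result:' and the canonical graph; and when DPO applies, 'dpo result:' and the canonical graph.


dpo_applies: no
(the rule deletes node 11, which keeps host edge (11,2,d) outside the match image — the dangling condition fails, DPO blocks; SPO proceeds and side-deletes such edges)
deleted nodes (host ids): 11; images of deleted pattern edges: (6,11,s)
spo result:
nodes: 1:C, 2:C, 4:C, 6:C, 12:C, 14:N
edges: (1,14,d); (6,1,s); (12,4,d); (12,6,d); (14,4,s)


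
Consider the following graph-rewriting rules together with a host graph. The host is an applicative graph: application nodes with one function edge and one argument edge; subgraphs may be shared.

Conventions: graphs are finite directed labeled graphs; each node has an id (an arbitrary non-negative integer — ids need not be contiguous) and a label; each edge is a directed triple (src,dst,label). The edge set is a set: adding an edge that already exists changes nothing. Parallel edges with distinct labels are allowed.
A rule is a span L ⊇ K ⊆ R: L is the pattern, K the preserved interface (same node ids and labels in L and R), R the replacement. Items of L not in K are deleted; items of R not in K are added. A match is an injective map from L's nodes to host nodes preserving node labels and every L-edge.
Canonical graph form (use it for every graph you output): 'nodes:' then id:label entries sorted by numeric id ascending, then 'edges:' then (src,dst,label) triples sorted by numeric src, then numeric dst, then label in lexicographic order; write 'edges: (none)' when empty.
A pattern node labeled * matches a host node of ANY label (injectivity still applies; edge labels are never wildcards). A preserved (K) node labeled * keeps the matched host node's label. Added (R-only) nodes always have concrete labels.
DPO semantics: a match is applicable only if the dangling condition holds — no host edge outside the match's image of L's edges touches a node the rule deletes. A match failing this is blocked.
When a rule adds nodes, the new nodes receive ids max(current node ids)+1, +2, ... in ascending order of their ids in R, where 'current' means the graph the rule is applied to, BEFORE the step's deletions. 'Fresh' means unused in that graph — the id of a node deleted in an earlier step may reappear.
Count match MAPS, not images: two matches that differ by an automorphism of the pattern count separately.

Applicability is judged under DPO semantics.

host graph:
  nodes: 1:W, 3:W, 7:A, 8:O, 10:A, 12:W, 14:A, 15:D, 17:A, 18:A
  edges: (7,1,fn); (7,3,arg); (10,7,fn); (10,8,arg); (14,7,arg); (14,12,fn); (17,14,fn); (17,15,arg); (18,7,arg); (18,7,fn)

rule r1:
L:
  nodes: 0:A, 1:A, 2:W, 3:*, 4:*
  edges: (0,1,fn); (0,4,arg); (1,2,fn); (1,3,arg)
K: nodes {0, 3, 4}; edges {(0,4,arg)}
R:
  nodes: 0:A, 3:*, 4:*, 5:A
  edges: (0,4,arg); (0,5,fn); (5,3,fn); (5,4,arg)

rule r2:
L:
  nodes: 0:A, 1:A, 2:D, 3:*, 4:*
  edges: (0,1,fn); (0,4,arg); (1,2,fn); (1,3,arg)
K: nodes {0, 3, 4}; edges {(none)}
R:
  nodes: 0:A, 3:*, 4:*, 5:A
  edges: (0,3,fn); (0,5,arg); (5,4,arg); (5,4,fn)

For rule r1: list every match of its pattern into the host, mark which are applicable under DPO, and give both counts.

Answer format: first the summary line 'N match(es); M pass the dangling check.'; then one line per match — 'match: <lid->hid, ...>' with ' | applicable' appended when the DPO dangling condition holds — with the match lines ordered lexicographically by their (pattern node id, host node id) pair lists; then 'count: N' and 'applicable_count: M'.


2 match(es); 1 pass the dangling check.
match: 0->10, 1->7, 2->1, 3->3, 4->8
match: 0->17, 1->14, 2->12, 3->7, 4->15 | applicable
count: 2
applicable_count: 1


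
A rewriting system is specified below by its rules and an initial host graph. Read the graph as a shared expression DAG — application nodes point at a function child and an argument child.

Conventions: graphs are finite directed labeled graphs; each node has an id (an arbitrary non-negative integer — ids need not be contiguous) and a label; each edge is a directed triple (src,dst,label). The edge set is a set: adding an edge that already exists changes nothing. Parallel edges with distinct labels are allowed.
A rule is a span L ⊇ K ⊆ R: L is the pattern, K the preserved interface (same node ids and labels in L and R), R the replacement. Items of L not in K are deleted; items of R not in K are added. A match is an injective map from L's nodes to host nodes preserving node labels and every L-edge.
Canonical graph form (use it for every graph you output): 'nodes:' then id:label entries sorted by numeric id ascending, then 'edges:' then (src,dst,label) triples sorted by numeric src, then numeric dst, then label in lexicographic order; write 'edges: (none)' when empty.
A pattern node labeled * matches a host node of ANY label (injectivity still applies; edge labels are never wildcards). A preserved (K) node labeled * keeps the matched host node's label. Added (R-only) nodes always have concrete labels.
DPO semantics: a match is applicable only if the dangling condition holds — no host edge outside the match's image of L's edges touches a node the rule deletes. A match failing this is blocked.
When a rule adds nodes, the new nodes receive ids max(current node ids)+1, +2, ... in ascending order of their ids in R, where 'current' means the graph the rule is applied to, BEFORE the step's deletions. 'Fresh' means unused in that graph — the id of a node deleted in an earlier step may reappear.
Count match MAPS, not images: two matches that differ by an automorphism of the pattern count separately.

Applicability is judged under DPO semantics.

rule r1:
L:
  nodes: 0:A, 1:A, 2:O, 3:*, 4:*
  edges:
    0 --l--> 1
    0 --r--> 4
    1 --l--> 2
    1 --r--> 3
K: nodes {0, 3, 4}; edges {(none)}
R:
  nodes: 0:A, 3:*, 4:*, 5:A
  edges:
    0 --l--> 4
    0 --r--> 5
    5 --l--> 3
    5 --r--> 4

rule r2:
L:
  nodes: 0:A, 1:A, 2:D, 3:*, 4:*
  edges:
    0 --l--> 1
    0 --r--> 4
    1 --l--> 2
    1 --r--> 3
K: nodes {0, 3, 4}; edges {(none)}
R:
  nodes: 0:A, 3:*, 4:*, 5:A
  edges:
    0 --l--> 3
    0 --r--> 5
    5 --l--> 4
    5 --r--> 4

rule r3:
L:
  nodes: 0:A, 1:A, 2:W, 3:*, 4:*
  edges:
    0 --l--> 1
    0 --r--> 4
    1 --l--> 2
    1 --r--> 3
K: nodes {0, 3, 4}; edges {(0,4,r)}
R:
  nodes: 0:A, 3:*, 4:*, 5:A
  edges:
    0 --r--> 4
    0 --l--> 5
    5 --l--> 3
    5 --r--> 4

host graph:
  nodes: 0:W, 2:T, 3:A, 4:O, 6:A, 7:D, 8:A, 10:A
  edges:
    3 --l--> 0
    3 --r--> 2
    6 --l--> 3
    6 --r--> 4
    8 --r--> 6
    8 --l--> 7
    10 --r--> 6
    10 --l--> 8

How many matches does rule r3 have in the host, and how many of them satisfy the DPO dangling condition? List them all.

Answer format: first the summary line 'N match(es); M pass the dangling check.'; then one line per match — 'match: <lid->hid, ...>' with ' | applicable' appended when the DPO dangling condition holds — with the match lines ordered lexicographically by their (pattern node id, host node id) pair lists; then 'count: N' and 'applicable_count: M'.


1 match(es); 1 pass the dangling check.
match: 0->6, 1->3, 2->0, 3->2, 4->4 | applicable
count: 1
applicable_count: 1


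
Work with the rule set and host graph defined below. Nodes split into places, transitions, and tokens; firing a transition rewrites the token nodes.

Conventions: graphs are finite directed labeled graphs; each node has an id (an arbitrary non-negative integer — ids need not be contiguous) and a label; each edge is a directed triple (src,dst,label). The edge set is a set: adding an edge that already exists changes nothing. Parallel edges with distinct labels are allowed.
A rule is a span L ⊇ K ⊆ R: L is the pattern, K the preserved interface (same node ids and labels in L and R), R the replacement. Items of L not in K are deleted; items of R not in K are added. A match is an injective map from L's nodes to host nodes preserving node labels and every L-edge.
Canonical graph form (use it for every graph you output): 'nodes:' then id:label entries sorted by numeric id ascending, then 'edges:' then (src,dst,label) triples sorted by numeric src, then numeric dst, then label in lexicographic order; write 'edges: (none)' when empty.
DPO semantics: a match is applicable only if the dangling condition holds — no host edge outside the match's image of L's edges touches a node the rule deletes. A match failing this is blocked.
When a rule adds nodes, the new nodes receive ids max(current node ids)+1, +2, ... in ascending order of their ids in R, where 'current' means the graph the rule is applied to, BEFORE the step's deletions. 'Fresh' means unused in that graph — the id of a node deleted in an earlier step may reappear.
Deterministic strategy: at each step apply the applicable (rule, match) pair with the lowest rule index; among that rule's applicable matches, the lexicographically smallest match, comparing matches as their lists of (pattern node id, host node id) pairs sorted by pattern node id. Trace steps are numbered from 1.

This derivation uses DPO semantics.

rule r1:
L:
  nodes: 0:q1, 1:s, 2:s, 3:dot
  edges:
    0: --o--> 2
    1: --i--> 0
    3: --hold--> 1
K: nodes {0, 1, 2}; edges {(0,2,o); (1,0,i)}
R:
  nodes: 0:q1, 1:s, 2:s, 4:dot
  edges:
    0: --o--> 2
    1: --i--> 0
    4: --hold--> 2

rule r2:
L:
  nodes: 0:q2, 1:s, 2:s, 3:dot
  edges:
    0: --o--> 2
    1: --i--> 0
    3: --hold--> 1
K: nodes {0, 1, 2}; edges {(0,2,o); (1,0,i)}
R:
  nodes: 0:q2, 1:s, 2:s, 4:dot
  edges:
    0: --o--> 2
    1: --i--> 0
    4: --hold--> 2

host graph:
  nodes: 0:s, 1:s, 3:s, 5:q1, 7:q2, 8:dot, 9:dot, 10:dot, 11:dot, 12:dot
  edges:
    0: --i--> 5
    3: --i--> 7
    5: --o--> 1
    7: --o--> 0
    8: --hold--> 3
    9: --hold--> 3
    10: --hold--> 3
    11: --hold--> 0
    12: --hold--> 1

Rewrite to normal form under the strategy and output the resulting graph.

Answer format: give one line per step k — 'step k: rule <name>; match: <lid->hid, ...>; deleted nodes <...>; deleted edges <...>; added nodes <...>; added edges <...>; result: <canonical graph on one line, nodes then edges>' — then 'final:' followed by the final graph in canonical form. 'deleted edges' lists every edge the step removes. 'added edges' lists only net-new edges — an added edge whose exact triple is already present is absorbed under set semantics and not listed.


step 1: rule r1; match: 0->5, 1->0, 2->1, 3->11; deleted nodes 11; deleted edges (11,0,hold); added nodes 13; added edges (13,1,hold); result: nodes: 0:s, 1:s, 3:s, 5:q1, 7:q2, 8:dot, 9:dot, 10:dot, 12:dot, 13:dot edges: (0,5,i); (3,7,i); (5,1,o); (7,0,o); (8,3,hold); (9,3,hold); (10,3,hold); (12,1,hold); (13,1,hold)
step 2: rule r2; match: 0->7, 1->3, 2->0, 3->8; deleted nodes 8; deleted edges (8,3,hold); added nodes 14; added edges (14,0,hold); result: nodes: 0:s, 1:s, 3:s, 5:q1, 7:q2, 9:dot, 10:dot, 12:dot, 13:dot, 14:dot edges: (0,5,i); (3,7,i); (5,1,o); (7,0,o); (9,3,hold); (10,3,hold); (12,1,hold); (13,1,hold); (14,0,hold)
step 3: rule r1; match: 0->5, 1->0, 2->1, 3->14; deleted nodes 14; deleted edges (14,0,hold); added nodes 15; added edges (15,1,hold); result: nodes: 0:s, 1:s, 3:s, 5:q1, 7:q2, 9:dot, 10:dot, 12:dot, 13:dot, 15:dot edges: (0,5,i); (3,7,i); (5,1,o); (7,0,o); (9,3,hold); (10,3,hold); (12,1,hold); (13,1,hold); (15,1,hold)
step 4: rule r2; match: 0->7, 1->3, 2->0, 3->9; deleted nodes 9; deleted edges (9,3,hold); added nodes 16; added edges (16,0,hold); result: nodes: 0:s, 1:s, 3:s, 5:q1, 7:q2, 10:dot, 12:dot, 13:dot, 15:dot, 16:dot edges: (0,5,i); (3,7,i); (5,1,o); (7,0,o); (10,3,hold); (12,1,hold); (13,1,hold); (15,1,hold); (16,0,hold)
step 5: rule r1; match: 0->5, 1->0, 2->1, 3->16; deleted nodes 16; deleted edges (16,0,hold); added nodes 17; added edges (17,1,hold); result: nodes: 0:s, 1:s, 3:s, 5:q1, 7:q2, 10:dot, 12:dot, 13:dot, 15:dot, 17:dot edges: (0,5,i); (3,7,i); (5,1,o); (7,0,o); (10,3,hold); (12,1,hold); (13,1,hold); (15,1,hold); (17,1,hold)
step 6: rule r2; match: 0->7, 1->3, 2->0, 3->10; deleted nodes 10; deleted edges (10,3,hold); added nodes 18; added edges (18,0,hold); result: nodes: 0:s, 1:s, 3:s, 5:q1, 7:q2, 12:dot, 13:dot, 15:dot, 17:dot, 18:dot edges: (0,5,i); (3,7,i); (5,1,o); (7,0,o); (12,1,hold); (13,1,hold); (15,1,hold); (17,1,hold); (18,0,hold)
step 7: rule r1; match: 0->5, 1->0, 2->1, 3->18; deleted nodes 18; deleted edges (18,0,hold); added nodes 19; added edges (19,1,hold); result: nodes: 0:s, 1:s, 3:s, 5:q1, 7:q2, 12:dot, 13:dot, 15:dot, 17:dot, 19:dot edges: (0,5,i); (3,7,i); (5,1,o); (7,0,o); (12,1,hold); (13,1,hold); (15,1,hold); (17,1,hold); (19,1,hold)
final:
nodes: 0:s, 1:s, 3:s, 5:q1, 7:q2, 12:dot, 13:dot, 15:dot, 17:dot, 19:dot
edges: (0,5,i); (3,7,i); (5,1,o); (7,0,o); (12,1,hold); (13,1,hold); (15,1,hold); (17,1,hold); (19,1,hold)


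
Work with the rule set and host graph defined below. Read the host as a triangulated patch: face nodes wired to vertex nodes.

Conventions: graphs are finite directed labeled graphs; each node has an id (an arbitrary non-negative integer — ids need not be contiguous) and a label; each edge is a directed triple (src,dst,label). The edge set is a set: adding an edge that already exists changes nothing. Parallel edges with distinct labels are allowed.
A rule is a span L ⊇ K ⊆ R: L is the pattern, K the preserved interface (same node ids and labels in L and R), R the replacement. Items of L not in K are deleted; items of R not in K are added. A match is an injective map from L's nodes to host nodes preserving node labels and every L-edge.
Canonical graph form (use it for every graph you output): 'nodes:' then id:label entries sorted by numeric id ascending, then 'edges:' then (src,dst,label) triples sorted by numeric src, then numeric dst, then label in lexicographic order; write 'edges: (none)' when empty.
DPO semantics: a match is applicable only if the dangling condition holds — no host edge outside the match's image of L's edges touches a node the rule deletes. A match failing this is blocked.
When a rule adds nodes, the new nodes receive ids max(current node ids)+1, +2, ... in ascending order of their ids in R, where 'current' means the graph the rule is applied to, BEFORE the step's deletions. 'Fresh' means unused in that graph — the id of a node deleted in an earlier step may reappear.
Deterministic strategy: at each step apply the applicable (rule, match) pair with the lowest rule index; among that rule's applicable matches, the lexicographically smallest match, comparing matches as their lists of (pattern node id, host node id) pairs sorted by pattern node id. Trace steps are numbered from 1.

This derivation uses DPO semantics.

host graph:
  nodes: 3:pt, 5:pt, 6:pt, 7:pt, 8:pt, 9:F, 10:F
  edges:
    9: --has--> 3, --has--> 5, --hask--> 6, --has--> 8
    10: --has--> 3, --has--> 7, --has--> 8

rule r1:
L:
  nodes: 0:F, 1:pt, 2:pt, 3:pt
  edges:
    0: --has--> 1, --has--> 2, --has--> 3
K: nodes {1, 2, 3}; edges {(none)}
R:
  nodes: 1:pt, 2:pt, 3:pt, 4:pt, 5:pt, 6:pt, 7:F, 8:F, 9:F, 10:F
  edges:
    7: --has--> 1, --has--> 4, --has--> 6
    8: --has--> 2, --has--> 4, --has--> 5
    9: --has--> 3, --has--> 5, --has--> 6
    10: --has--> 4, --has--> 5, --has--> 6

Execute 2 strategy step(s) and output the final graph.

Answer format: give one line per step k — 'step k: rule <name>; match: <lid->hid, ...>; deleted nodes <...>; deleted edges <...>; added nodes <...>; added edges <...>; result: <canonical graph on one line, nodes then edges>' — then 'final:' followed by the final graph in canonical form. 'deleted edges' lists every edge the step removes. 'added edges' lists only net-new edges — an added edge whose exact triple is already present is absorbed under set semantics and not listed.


step 1: rule r1; match: 0->10, 1->3, 2->7, 3->8; deleted nodes 10; deleted edges (10,3,has); (10,7,has); (10,8,has); added nodes 11, 12, 13, 14, 15, 16, 17; added edges (14,3,has); (14,11,has); (14,13,has); (15,7,has); (15,11,has); (15,12,has); (16,8,has); (16,12,has); (16,13,has); (17,11,has); (17,12,has); (17,13,has); result: nodes: 3:pt, 5:pt, 6:pt, 7:pt, 8:pt, 9:F, 11:pt, 12:pt, 13:pt, 14:F, 15:F, 16:F, 17:F edges: (9,3,has); (9,5,has); (9,6,hask); (9,8,has); (14,3,has); (14,11,has); (14,13,has); (15,7,has); (15,11,has); (15,12,has); (16,8,has); (16,12,has); (16,13,has); (17,11,has); (17,12,has); (17,13,has)
step 2: rule r1; match: 0->14, 1->3, 2->11, 3->13; deleted nodes 14; deleted edges (14,3,has); (14,11,has); (14,13,has); added nodes 18, 19, 20, 21, 22, 23, 24; added edges (21,3,has); (21,18,has); (21,20,has); (22,11,has); (22,18,has); (22,19,has); (23,13,has); (23,19,has); (23,20,has); (24,18,has); (24,19,has); (24,20,has); result: nodes: 3:pt, 5:pt, 6:pt, 7:pt, 8:pt, 9:F, 11:pt, 12:pt, 13:pt, 15:F, 16:F, 17:F, 18:pt, 19:pt, 20:pt, 21:F, 22:F, 23:F, 24:F edges: (9,3,has); (9,5,has); (9,6,hask); (9,8,has); (15,7,has); (15,11,has); (15,12,has); (16,8,has); (16,12,has); (16,13,has); (17,11,has); (17,12,has); (17,13,has); (21,3,has); (21,18,has); (21,20,has); (22,11,has); (22,18,has); (22,19,has); (23,13,has); (23,19,has); (23,20,has); (24,18,has); (24,19,has); (24,20,has)
final:
nodes: 3:pt, 5:pt, 6:pt, 7:pt, 8:pt, 9:F, 11:pt, 12:pt, 13:pt, 15:F, 16:F, 17:F, 18:pt, 19:pt, 20:pt, 21:F, 22:F, 23:F, 24:F
edges: (9,3,has); (9,5,has); (9,6,hask); (9,8,has); (15,7,has); (15,11,has); (15,12,has); (16,8,has); (16,12,has); (16,13,has); (17,11,has); (17,12,has); (17,13,has); (21,3,has); (21,18,has); (21,20,has); (22,11,has); (22,18,has); (22,19,has); (23,13,has); (23,19,has); (23,20,has); (24,18,has); (24,19,has); (24,20,has)


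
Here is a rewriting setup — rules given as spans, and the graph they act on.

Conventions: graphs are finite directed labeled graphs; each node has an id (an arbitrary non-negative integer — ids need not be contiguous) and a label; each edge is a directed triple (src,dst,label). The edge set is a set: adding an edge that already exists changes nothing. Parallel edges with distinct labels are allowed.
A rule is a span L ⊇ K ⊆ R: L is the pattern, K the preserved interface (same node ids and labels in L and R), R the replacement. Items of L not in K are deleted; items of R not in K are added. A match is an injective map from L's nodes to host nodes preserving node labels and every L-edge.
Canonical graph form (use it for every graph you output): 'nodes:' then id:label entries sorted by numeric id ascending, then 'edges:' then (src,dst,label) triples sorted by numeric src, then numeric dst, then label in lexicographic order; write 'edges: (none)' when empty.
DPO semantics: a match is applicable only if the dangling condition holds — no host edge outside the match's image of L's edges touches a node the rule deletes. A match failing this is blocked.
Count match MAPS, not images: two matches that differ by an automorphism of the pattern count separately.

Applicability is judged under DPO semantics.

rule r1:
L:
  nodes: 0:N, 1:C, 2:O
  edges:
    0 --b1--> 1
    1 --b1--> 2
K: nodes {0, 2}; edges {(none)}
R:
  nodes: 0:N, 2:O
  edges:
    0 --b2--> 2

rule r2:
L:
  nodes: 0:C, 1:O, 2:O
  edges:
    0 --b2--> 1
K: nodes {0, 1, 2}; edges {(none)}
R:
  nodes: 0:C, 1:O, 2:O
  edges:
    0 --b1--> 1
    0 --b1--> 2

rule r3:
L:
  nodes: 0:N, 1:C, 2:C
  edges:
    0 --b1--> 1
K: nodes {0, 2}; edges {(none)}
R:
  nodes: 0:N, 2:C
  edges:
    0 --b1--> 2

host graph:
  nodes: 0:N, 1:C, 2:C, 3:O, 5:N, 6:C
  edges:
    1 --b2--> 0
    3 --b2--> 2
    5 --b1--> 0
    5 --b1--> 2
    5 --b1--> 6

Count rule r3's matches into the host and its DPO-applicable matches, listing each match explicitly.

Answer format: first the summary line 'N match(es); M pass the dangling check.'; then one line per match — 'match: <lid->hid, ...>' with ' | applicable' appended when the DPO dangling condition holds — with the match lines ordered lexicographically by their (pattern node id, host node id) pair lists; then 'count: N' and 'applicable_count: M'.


4 match(es); 2 pass the dangling check.
match: 0->5, 1->2, 2->1
match: 0->5, 1->2, 2->6
match: 0->5, 1->6, 2->1 | applicable
match: 0->5, 1->6, 2->2 | applicable
count: 4
applicable_count: 2


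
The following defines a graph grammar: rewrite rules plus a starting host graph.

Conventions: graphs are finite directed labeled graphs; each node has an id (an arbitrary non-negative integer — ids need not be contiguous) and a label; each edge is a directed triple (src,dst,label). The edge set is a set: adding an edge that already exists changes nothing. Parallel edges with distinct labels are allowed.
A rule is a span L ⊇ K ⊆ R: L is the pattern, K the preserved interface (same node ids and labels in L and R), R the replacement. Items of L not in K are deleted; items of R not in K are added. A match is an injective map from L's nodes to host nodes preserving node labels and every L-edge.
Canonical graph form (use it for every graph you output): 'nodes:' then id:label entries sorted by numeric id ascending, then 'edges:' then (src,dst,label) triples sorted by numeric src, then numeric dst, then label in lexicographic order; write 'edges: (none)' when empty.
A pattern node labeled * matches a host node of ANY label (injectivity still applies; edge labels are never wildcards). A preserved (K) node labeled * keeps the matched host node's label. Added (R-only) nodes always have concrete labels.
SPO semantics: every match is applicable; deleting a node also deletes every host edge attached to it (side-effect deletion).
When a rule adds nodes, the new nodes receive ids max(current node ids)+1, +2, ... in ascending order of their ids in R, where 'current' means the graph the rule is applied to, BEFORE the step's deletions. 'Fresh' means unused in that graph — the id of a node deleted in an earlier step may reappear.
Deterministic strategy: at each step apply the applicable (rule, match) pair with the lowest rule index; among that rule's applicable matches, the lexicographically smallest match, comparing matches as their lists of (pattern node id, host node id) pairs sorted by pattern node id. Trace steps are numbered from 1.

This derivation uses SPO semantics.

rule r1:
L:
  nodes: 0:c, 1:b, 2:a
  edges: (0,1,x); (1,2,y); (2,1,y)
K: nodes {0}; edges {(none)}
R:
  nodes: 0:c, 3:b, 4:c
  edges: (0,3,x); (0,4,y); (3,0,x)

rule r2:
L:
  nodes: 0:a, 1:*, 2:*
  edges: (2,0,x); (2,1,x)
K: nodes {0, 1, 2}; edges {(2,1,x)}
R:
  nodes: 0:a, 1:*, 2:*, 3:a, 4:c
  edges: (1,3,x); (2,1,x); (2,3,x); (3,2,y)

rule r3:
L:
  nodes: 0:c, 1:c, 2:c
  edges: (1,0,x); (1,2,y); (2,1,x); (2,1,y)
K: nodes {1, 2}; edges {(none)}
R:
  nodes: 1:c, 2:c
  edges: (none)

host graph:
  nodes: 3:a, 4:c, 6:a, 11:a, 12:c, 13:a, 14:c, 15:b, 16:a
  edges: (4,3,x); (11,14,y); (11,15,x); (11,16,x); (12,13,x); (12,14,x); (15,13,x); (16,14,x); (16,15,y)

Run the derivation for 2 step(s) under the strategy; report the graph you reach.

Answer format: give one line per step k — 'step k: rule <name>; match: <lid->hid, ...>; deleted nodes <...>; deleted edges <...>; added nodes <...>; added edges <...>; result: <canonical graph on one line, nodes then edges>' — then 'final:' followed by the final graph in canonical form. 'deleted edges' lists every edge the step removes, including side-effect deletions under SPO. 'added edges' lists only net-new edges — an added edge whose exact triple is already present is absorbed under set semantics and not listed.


step 1: rule r2; match: 0->13, 1->14, 2->12; deleted nodes (none); deleted edges (12,13,x); added nodes 17, 18; added edges (12,17,x); (14,17,x); (17,12,y); result: nodes: 3:a, 4:c, 6:a, 11:a, 12:c, 13:a, 14:c, 15:b, 16:a, 17:a, 18:c edges: (4,3,x); (11,14,y); (11,15,x); (11,16,x); (12,14,x); (12,17,x); (14,17,x); (15,13,x); (16,14,x); (16,15,y); (17,12,y)
step 2: rule r2; match: 0->16, 1->15, 2->11; deleted nodes (none); deleted edges (11,16,x); added nodes 19, 20; added edges (11,19,x); (15,19,x); (19,11,y); result: nodes: 3:a, 4:c, 6:a, 11:a, 12:c, 13:a, 14:c, 15:b, 16:a, 17:a, 18:c, 19:a, 20:c edges: (4,3,x); (11,14,y); (11,15,x); (11,19,x); (12,14,x); (12,17,x); (14,17,x); (15,13,x); (15,19,x); (16,14,x); (16,15,y); (17,12,y); (19,11,y)
final:
nodes: 3:a, 4:c, 6:a, 11:a, 12:c, 13:a, 14:c, 15:b, 16:a, 17:a, 18:c, 19:a, 20:c
edges: (4,3,x); (11,14,y); (11,15,x); (11,19,x); (12,14,x); (12,17,x); (14,17,x); (15,13,x); (15,19,x); (16,14,x); (16,15,y); (17,12,y); (19,11,y)


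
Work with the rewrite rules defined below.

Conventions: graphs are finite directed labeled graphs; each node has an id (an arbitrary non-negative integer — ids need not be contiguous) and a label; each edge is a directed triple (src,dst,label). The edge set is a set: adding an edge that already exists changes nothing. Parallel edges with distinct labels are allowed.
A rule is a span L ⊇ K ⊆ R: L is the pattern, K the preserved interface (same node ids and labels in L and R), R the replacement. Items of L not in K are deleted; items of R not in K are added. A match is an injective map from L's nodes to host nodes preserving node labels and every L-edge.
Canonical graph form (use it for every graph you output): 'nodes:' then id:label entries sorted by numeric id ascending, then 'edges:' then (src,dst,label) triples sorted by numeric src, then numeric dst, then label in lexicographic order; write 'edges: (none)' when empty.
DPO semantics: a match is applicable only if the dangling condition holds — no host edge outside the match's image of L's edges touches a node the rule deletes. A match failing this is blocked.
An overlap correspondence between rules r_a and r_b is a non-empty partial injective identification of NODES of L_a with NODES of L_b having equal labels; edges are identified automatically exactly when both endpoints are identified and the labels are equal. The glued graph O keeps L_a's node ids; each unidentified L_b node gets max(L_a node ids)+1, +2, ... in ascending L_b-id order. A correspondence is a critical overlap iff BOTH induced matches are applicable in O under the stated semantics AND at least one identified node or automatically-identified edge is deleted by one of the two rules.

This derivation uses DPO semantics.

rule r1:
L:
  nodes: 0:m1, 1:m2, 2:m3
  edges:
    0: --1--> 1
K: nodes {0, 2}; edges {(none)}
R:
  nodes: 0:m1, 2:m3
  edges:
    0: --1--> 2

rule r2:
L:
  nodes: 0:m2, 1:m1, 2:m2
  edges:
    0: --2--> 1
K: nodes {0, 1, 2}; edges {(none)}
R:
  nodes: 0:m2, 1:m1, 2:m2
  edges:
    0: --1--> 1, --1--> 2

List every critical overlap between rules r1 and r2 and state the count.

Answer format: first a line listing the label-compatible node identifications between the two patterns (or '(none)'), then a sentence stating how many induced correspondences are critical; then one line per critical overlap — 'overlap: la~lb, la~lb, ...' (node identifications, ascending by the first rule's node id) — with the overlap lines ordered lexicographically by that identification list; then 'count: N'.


label-compatible node identifications between L(r1) and L(r2): 0~1, 1~0, 1~2
2 of the induced correspondences are critical overlaps of r1 and r2.
overlap: 0~1, 1~2
overlap: 1~2
count: 2


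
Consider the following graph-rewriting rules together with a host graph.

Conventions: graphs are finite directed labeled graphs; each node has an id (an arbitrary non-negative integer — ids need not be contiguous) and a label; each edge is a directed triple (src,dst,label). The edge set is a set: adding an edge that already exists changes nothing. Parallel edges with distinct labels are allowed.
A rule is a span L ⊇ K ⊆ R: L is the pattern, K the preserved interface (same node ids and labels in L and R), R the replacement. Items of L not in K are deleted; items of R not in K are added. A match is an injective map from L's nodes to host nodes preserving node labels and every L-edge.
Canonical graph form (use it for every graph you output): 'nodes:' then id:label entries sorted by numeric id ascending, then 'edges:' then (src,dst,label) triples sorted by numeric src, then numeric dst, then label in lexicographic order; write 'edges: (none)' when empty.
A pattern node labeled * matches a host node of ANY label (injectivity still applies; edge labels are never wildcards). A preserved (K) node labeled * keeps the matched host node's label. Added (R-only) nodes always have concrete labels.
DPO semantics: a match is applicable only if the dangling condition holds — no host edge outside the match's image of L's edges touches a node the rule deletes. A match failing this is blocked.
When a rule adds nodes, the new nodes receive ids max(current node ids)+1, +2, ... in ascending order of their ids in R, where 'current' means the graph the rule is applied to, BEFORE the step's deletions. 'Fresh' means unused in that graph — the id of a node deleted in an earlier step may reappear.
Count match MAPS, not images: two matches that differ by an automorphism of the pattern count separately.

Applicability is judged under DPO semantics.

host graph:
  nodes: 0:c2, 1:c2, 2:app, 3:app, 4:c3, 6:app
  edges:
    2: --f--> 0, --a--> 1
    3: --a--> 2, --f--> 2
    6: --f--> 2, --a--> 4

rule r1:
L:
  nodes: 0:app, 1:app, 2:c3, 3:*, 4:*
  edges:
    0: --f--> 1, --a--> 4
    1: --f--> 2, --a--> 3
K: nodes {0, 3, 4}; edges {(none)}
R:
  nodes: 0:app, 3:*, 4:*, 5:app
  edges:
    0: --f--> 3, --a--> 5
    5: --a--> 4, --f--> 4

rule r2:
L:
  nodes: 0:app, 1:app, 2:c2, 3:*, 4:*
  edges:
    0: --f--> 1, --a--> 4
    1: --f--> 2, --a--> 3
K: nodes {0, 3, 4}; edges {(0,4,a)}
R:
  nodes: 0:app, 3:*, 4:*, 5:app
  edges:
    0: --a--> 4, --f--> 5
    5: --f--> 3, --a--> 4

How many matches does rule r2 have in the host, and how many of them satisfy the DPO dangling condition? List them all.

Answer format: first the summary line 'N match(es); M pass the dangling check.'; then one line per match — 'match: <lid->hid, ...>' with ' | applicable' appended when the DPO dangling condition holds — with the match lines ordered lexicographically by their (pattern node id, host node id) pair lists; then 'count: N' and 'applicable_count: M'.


1 match(es); 0 pass the dangling check.
match: 0->6, 1->2, 2->0, 3->1, 4->4
count: 1
applicable_count: 0
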